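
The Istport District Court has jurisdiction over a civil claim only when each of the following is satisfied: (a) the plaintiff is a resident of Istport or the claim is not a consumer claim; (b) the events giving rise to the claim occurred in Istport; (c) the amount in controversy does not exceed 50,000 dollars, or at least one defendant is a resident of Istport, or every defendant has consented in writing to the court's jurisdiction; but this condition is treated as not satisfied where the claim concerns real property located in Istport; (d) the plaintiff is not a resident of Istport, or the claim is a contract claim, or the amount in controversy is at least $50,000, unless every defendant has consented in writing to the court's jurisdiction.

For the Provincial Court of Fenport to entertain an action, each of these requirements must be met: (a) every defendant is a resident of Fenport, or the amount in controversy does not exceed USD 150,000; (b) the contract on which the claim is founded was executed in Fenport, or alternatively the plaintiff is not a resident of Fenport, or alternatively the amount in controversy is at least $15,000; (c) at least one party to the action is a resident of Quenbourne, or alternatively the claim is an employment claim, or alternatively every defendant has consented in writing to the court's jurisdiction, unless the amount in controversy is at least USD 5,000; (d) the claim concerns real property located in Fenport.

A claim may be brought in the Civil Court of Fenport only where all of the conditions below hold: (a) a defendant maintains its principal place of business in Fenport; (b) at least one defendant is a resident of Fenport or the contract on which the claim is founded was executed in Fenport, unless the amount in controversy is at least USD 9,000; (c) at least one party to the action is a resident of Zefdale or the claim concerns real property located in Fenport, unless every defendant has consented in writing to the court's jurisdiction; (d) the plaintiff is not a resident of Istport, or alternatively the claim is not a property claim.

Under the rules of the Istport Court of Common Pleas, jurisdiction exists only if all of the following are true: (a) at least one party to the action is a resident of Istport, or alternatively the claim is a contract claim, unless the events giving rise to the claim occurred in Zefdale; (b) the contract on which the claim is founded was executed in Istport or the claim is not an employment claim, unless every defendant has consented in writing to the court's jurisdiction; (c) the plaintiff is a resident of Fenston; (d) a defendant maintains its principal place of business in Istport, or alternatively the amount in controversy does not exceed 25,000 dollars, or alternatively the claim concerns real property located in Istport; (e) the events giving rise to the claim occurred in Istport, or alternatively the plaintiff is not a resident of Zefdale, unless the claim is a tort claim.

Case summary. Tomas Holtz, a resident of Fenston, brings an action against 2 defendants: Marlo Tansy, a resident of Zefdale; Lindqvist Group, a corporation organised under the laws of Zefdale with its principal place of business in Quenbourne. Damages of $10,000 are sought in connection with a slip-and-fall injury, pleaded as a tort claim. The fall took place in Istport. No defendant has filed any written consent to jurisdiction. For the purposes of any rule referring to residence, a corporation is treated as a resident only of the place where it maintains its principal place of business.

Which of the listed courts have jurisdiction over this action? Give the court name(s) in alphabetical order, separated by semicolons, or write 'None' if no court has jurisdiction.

the Istport District Court

The Istport District Court:
  (a) The claim is a tort claim, not a consumer claim, so this disjunct is met. Condition met.
  (b) The operative events occurred in Istport. Satisfied.
  (c) The amount in controversy is $10,000, within the USD 50,000 ceiling, so one alternative holds. And the carve-out is inapplicable — the claim does not concern real property. Met.
  (d) The plaintiff resides in Fenston, which is not Istport — that alternative is enough. Satisfied.
  → The court has jurisdiction.
The Provincial Court of Fenport:
  (a) The amount in controversy is USD 10,000, within the USD 150,000 ceiling, so this disjunct is met. Satisfied.
  (b) The plaintiff resides in Fenston, which is not Fenport — that alternative is enough. Satisfied.
  (c) Lindqvist Group resides in Quenbourne, so one alternative holds. Met.
  (d) The claim does not concern real property. Not satisfied.
  → The court lacks jurisdiction.
The Civil Court of Fenport:
  (a) The corporate defendant(s) have their principal place of business in Quenbourne, not Fenport. Not met.
  (b) No defendant resides in Fenport (they reside in Zefdale, Quenbourne); no contract (and hence no place of execution) is alleged — no alternative holds. The proviso rescues it, though: the amount in controversy is $10,000, which meets the USD 9,000 floor. Met.
  (c) Marlo Tansy resides in Zefdale, so one alternative holds. Condition met.
  (d) The plaintiff resides in Fenston, which is not Istport, so this disjunct is met. Met.
  → Not every requirement is met — no jurisdiction.
The Istport Court of Common Pleas:
  (a) No party resides in Istport; the claim is a tort claim, not a contract claim — none of the alternatives is met. The proviso offers no rescue either, since the operative events occurred in Istport, not Zefdale. Condition not met.
  (b) The claim is a tort claim, not an employment claim, which satisfies one of the alternatives. Met.
  (c) The plaintiff resides in Fenston. Condition met.
  (d) The amount in controversy is USD 10,000, within the 25,000 dollars ceiling, which satisfies one of the alternatives. Condition met.
  (e) The operative events occurred in Istport, so this disjunct is met. Satisfied.
  → No jurisdiction.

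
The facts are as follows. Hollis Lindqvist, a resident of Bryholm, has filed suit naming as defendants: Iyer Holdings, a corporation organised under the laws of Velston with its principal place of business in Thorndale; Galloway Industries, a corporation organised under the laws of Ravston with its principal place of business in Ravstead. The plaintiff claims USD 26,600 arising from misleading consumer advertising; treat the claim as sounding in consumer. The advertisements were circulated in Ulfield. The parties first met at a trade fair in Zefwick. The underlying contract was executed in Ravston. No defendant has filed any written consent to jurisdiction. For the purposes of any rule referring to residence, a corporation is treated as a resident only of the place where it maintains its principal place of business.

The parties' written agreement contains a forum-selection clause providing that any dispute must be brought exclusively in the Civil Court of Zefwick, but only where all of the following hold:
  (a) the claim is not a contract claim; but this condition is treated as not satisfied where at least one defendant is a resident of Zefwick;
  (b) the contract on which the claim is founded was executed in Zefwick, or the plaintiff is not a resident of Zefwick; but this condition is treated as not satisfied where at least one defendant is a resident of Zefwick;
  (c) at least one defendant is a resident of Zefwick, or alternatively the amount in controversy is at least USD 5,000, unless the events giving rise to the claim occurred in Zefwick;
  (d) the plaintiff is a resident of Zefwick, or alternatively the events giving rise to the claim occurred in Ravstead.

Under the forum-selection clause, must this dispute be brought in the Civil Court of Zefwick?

No

The Civil Court of Zefwick:
  (a) The claim is a consumer claim, not a contract claim. The exception is not triggered, since no defendant resides in Zefwick (they reside in Thorndale, Ravstead). Condition met.
  (b) The plaintiff resides in Bryholm, which is not Zefwick, which satisfies one of the alternatives. And the carve-out is inapplicable — no defendant resides in Zefwick (they reside in Thorndale, Ravstead). Condition met.
  (c) The amount in controversy is 26,600 dollars, which meets the $5,000 floor, so this disjunct is met. Satisfied.
  (d) The plaintiff resides in Bryholm, not Zefwick; the operative events occurred in Ulfield, not Ravstead — no alternative holds. Not satisfied.
  → The clause does not apply.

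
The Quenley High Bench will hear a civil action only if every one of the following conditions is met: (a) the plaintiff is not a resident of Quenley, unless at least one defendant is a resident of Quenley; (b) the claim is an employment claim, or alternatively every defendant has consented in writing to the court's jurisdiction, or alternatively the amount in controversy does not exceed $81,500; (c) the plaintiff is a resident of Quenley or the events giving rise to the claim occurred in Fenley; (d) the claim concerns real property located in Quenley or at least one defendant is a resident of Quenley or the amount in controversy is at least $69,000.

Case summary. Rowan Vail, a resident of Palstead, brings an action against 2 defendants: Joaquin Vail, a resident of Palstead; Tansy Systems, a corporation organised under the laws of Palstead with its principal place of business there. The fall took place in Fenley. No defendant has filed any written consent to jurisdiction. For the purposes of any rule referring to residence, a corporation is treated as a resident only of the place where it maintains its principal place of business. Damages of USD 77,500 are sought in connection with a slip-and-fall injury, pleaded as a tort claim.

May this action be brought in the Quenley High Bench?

The Quenley High Bench:
  (a) The plaintiff resides in Palstead, which is not Quenley. Satisfied.
  (b) The amount in controversy is USD 77,500, within the 81,500 dollars ceiling, which satisfies one of the alternatives. Met.
  (c) The operative events occurred in Fenley, so one alternative holds. Condition met.
  (d) The amount in controversy is $77,500, which meets the $69,000 floor, so one alternative holds. Met.
  → Every requirement is satisfied — jurisdiction.

Yes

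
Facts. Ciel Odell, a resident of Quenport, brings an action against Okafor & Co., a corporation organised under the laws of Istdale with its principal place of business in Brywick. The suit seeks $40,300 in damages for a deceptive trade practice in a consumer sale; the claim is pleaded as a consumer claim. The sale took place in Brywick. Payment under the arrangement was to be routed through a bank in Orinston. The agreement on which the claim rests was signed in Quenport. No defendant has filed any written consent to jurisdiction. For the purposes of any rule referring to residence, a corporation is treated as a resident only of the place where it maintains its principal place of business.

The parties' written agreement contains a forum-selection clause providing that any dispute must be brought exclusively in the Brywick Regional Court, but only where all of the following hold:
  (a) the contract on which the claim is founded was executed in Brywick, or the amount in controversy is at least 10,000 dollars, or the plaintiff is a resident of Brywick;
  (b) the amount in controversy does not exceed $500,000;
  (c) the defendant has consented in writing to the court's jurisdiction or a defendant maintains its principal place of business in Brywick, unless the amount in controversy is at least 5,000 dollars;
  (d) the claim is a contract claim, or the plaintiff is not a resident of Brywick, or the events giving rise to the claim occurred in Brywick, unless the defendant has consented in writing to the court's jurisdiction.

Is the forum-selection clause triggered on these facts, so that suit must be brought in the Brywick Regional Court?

The Brywick Regional Court:
  (a) The amount in controversy is USD 40,300, which meets the $10,000 floor, so one alternative holds. Satisfied.
  (b) The amount in controversy is $40,300, within the 500,000 dollars ceiling. Condition met.
  (c) Okafor & Co. has its principal place of business in Brywick, so one alternative holds. Satisfied.
  (d) The plaintiff resides in Quenport, which is not Brywick, which satisfies one of the alternatives. Met.
  → Forum clause is triggered.

Yes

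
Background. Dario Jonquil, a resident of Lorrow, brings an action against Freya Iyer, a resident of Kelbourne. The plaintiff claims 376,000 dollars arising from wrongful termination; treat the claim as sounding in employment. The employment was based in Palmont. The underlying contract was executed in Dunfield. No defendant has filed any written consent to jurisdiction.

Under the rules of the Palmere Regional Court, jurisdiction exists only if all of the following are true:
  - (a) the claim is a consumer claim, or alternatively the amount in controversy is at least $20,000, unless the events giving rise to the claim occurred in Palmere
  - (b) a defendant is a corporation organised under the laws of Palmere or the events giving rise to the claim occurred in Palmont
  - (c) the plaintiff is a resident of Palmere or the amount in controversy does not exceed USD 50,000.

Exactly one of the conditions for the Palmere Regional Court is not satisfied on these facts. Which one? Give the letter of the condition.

(c)

The Palmere Regional Court:
  (a) The amount in controversy is USD 376,000, which meets the $20,000 floor, so this disjunct is met. Condition met.
  (b) The operative events occurred in Palmont, which satisfies one of the alternatives. Satisfied.
  (c) The plaintiff resides in Lorrow, not Palmere; the amount in controversy is USD 376,000, above the $50,000 ceiling — none of the alternatives is met. Fails.
Only condition (c) fails.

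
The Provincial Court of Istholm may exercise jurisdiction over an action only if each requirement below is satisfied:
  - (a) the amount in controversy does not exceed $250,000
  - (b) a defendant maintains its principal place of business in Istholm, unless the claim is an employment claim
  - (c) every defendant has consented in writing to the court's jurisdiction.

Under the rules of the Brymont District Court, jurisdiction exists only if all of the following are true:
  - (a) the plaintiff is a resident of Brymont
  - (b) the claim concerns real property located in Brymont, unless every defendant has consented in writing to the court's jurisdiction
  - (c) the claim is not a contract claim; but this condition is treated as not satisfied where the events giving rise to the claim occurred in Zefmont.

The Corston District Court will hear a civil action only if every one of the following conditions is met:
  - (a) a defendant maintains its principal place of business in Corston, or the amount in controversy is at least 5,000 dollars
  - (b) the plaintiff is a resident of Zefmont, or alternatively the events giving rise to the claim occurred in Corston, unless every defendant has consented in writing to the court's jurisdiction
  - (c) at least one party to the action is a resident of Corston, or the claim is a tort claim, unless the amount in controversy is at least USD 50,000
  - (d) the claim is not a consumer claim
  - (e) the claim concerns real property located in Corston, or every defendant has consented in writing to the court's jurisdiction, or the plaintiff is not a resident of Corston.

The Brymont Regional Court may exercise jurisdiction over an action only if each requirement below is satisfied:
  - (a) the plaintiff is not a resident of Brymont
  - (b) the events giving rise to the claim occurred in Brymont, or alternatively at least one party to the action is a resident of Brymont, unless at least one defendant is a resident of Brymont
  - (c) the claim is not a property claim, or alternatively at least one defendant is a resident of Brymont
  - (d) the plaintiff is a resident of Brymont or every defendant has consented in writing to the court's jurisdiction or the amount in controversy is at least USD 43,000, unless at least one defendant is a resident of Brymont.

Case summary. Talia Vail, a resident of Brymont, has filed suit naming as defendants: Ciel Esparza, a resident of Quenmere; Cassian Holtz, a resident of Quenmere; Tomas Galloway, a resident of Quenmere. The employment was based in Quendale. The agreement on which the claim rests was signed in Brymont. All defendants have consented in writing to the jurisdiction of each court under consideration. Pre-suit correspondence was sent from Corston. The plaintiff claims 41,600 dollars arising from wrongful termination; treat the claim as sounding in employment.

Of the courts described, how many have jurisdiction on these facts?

2

The Provincial Court of Istholm:
  (a) The amount in controversy is $41,600, within the USD 250,000 ceiling. Met.
  (b) No defendant is a corporation. However, the claim is an employment claim, so the 'unless' proviso supplies this condition. Satisfied.
  (c) Every defendant has filed written consent. Met.
  → Every requirement is satisfied — jurisdiction.
The Brymont District Court:
  (a) The plaintiff resides in Brymont. Satisfied.
  (b) The claim does not concern real property. The proviso rescues it, though: every defendant has filed written consent. Satisfied.
  (c) The claim is an employment claim, not a contract claim. The exception is not triggered, since the operative events occurred in Quendale, not Zefmont. Satisfied.
  → Every requirement is satisfied — jurisdiction.
The Corston District Court:
  (a) The amount in controversy is $41,600, which meets the 5,000 dollars floor, so this disjunct is met. Condition met.
  (b) The plaintiff resides in Brymont, not Zefmont; the operative events occurred in Quendale, not Corston — no alternative holds. However, every defendant has filed written consent, so the 'unless' proviso supplies this condition. Satisfied.
  (c) No party resides in Corston; the claim is an employment claim, not a tort claim — no alternative holds. And the amount in controversy is 41,600 dollars, below the $50,000 floor, so the proviso does not save it. Not met.
  (d) The claim is an employment claim, not a consumer claim. Satisfied.
  (e) Every defendant has filed written consent, which satisfies one of the alternatives. Satisfied.
  → At least one condition fails; no jurisdiction.
The Brymont Regional Court:
  (a) The plaintiff resides in Brymont. Fails.
  (b) Talia Vail resides in Brymont, so one alternative holds. Met.
  (c) The claim is an employment claim, not a property claim, so one alternative holds. Condition met.
  (d) The plaintiff resides in Brymont, so this disjunct is met. Met.
  → Not every requirement is met — no jurisdiction.
Courts with jurisdiction: the Provincial Court of Istholm, the Brymont District Court — 2 in total.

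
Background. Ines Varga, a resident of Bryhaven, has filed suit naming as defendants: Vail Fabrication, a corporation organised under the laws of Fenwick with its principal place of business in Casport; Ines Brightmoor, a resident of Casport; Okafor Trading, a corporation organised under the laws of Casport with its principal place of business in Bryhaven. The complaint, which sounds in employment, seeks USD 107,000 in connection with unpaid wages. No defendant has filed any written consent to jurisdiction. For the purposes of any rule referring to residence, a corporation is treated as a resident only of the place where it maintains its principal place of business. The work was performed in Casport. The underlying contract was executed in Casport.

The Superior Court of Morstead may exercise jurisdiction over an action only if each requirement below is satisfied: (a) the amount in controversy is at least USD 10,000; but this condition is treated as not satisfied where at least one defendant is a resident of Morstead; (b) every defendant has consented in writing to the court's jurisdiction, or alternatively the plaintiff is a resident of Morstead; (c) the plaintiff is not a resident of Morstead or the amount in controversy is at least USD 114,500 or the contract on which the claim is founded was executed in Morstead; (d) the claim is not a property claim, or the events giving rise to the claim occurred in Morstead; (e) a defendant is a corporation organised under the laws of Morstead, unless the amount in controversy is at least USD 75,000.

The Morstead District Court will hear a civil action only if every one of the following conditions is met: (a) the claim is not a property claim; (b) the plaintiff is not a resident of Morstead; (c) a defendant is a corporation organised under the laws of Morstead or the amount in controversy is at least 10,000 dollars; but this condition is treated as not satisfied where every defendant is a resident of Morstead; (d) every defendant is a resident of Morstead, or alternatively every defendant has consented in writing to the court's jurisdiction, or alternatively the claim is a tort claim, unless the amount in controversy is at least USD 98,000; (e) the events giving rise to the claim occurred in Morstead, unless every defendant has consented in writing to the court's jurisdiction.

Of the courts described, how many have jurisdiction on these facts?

0

The Superior Court of Morstead:
  (a) The amount in controversy is USD 107,000, which meets the USD 10,000 floor. The carve-out does not apply: no defendant resides in Morstead (they reside in Casport, Casport, Bryhaven). Condition met.
  (b) No such written consent has been filed; the plaintiff resides in Bryhaven, not Morstead — no alternative holds. Condition not met.
  (c) The plaintiff resides in Bryhaven, which is not Morstead, so one alternative holds. Met.
  (d) The claim is an employment claim, not a property claim, so one alternative holds. Satisfied.
  (e) The corporate defendant(s) are organised in Casport, Fenwick, not Morstead. The proviso rescues it, though: the amount in controversy is USD 107,000, which meets the 75,000 dollars floor. Condition met.
  → No jurisdiction.
The Morstead District Court:
  (a) The claim is an employment claim, not a property claim. Condition met.
  (b) The plaintiff resides in Bryhaven, which is not Morstead. Condition met.
  (c) The amount in controversy is $107,000, which meets the 10,000 dollars floor, so this disjunct is met. The carve-out does not apply: the defendants reside as follows — Vail Fabrication in Casport, Ines Brightmoor in Casport, Okafor Trading in Bryhaven — not all in Morstead. Condition met.
  (d) The defendants reside as follows — Vail Fabrication in Casport, Ines Brightmoor in Casport, Okafor Trading in Bryhaven — not all in Morstead; no such written consent has been filed; the claim is an employment claim, not a tort claim — no alternative holds. The proviso rescues it, though: the amount in controversy is 107,000 dollars, which meets the USD 98,000 floor. Met.
  (e) The operative events occurred in Casport, not Morstead. Nor does the 'unless' clause help: no such written consent has been filed. Not satisfied.
  → No jurisdiction.
No court satisfies all of its conditions.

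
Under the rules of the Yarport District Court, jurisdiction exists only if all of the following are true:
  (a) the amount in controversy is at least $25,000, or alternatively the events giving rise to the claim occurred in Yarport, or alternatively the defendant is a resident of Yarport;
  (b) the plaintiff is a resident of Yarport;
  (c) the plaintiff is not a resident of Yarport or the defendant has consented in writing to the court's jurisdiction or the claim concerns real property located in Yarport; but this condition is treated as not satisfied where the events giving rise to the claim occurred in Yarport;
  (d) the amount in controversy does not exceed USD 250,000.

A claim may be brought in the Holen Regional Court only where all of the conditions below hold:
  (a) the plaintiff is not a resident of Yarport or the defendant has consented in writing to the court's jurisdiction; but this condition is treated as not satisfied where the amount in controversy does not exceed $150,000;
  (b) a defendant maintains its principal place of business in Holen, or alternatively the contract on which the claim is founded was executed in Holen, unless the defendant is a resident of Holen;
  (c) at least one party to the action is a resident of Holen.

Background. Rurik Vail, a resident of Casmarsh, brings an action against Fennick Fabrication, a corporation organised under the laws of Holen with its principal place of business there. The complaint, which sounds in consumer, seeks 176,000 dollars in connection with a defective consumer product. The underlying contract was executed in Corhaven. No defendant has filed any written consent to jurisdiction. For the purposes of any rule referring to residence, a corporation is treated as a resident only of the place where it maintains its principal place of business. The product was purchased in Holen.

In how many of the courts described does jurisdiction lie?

The Yarport District Court:
  (a) The amount in controversy is USD 176,000, which meets the $25,000 floor, so one alternative holds. Satisfied.
  (b) The plaintiff resides in Casmarsh, not Yarport. Condition not met.
  (c) The plaintiff resides in Casmarsh, which is not Yarport, which satisfies one of the alternatives. And the carve-out is inapplicable — the operative events occurred in Holen, not Yarport. Satisfied.
  (d) The amount in controversy is 176,000 dollars, within the USD 250,000 ceiling. Condition met.
  → The court lacks jurisdiction.
The Holen Regional Court:
  (a) The plaintiff resides in Casmarsh, which is not Yarport, which satisfies one of the alternatives. And the carve-out is inapplicable — the amount in controversy is USD 176,000, above the 150,000 dollars ceiling. Met.
  (b) Fennick Fabrication has its principal place of business in Holen, so this disjunct is met. Condition met.
  (c) Fennick Fabrication resides in Holen. Condition met.
  → The court has jurisdiction.
Courts with jurisdiction: the Holen Regional Court — 1 in total.

1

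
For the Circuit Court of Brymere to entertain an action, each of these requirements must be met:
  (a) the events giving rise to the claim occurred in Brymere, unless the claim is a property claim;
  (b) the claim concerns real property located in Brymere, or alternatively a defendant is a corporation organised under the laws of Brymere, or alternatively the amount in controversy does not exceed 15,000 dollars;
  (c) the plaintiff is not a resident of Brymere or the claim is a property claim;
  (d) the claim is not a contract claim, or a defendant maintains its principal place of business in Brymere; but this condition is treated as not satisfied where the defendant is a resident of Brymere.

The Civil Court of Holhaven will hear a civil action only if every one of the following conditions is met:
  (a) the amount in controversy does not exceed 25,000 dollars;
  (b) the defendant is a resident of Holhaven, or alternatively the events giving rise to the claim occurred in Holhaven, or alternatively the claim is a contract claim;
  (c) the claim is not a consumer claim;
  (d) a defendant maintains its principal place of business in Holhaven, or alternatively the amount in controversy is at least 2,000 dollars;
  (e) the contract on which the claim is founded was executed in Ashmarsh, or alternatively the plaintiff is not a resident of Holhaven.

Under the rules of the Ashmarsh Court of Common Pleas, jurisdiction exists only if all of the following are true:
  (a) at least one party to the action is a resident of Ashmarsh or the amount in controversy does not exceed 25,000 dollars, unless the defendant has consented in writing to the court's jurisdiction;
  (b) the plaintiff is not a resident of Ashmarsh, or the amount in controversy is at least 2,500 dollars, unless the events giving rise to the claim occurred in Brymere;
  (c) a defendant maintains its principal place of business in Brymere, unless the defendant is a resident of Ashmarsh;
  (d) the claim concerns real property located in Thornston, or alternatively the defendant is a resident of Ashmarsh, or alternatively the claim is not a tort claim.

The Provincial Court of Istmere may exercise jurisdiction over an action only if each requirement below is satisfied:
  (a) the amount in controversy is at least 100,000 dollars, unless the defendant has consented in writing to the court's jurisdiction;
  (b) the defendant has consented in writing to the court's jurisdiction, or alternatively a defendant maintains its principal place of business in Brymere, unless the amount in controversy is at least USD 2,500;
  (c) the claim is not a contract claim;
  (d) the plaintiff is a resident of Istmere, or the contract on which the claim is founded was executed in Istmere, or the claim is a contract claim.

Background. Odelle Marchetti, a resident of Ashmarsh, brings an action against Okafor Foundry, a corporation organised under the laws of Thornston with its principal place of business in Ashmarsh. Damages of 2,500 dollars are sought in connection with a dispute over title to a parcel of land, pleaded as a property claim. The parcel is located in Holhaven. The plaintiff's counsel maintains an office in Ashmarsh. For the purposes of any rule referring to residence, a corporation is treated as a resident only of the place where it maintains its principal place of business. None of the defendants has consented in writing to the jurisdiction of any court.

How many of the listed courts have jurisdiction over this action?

The Circuit Court of Brymere:
  (a) The operative events occurred in Holhaven, not Brymere. However, the claim is a property claim, so the 'unless' proviso supplies this condition. Met.
  (b) The amount in controversy is 2,500 dollars, within the USD 15,000 ceiling, so this disjunct is met. Condition met.
  (c) The plaintiff resides in Ashmarsh, which is not Brymere, so one alternative holds. Condition met.
  (d) The claim is a property claim, not a contract claim, so one alternative holds. The exception is not triggered, since the defendant resides in Ashmarsh, not Brymere. Condition met.
  → Every requirement is satisfied — jurisdiction.
The Civil Court of Holhaven:
  (a) The amount in controversy is USD 2,500, within the 25,000 dollars ceiling. Met.
  (b) The operative events occurred in Holhaven, so this disjunct is met. Met.
  (c) The claim is a property claim, not a consumer claim. Condition met.
  (d) The amount in controversy is 2,500 dollars, which meets the 2,000 dollars floor, which satisfies one of the alternatives. Satisfied.
  (e) The plaintiff resides in Ashmarsh, which is not Holhaven, so one alternative holds. Met.
  → Every requirement is satisfied — jurisdiction.
The Ashmarsh Court of Common Pleas:
  (a) Odelle Marchetti resides in Ashmarsh, so this disjunct is met. Condition met.
  (b) The amount in controversy is USD 2,500, which meets the 2,500 dollars floor, so one alternative holds. Condition met.
  (c) The corporate defendant(s) have their principal place of business in Ashmarsh, not Brymere. The proviso rescues it, though: the defendant resides in Ashmarsh. Satisfied.
  (d) The defendant resides in Ashmarsh — that alternative is enough. Condition met.
  → Jurisdiction lies.
The Provincial Court of Istmere:
  (a) The amount in controversy is 2,500 dollars, below the 100,000 dollars floor. And no such written consent has been filed, so the proviso does not save it. Fails.
  (b) No such written consent has been filed; the corporate defendant(s) have their principal place of business in Ashmarsh, not Brymere — none of the alternatives is met. But the amount in controversy is USD 2,500, which meets the USD 2,500 floor, and the 'unless' clause therefore excuses the requirement. Met.
  (c) The claim is a property claim, not a contract claim. Satisfied.
  (d) The plaintiff resides in Ashmarsh, not Istmere; no contract (and hence no place of execution) is alleged; the claim is a property claim, not a contract claim — no alternative holds. Fails.
  → At least one condition fails; no jurisdiction.
Courts with jurisdiction: the Circuit Court of Brymere, the Civil Court of Holhaven, the Ashmarsh Court of Common Pleas — 3 in total.

3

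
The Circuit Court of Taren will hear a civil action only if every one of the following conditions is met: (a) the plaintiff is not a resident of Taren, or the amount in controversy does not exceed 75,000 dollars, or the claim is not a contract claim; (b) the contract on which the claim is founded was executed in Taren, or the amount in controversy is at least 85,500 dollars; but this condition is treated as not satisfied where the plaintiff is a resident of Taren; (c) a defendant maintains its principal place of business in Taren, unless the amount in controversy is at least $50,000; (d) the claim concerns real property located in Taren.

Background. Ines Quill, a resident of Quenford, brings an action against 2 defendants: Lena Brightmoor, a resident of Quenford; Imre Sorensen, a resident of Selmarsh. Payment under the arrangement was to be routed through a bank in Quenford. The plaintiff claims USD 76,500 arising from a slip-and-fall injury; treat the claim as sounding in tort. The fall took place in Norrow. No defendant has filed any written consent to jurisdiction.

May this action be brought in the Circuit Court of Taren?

The Circuit Court of Taren:
  (a) The plaintiff resides in Quenford, which is not Taren, so this disjunct is met. Met.
  (b) No contract (and hence no place of execution) is alleged; the amount in controversy is 76,500 dollars, below the 85,500 dollars floor — no alternative holds. Not satisfied.
  (c) No defendant is a corporation. However, the amount in controversy is $76,500, which meets the 50,000 dollars floor, so the 'unless' proviso supplies this condition. Satisfied.
  (d) The claim does not concern real property. Not met.
  → No jurisdiction.

No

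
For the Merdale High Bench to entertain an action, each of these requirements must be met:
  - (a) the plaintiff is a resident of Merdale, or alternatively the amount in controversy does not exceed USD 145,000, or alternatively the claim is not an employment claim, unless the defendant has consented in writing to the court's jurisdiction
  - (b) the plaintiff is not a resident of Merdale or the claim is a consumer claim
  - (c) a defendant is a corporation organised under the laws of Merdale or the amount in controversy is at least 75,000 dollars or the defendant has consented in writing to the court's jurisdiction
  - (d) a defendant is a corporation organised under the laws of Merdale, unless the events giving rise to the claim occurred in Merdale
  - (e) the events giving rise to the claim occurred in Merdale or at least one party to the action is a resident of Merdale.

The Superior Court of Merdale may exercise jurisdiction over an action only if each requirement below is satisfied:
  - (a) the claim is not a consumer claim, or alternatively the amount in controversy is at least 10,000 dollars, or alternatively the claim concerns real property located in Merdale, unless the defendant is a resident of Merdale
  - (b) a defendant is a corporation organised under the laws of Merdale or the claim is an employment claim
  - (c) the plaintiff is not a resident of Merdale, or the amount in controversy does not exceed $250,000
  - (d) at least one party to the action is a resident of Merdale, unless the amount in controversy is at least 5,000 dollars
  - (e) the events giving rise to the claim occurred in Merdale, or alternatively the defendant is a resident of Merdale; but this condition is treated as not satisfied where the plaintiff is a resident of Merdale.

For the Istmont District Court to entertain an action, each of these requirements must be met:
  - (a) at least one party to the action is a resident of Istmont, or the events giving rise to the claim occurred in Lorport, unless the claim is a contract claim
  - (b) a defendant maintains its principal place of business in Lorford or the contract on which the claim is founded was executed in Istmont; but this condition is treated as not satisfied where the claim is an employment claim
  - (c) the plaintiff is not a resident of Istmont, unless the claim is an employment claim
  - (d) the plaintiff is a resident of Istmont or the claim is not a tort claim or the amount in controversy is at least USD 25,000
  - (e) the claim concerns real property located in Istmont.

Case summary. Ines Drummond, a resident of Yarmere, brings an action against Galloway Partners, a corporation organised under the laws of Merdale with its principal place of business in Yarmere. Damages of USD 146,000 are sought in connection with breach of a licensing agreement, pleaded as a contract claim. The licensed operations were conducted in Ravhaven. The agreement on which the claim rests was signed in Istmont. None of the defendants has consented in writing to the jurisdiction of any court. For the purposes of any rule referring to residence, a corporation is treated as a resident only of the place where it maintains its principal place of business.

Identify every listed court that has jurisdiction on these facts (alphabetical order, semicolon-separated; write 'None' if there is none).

None

The Merdale High Bench:
  (a) The claim is a contract claim, not an employment claim, which satisfies one of the alternatives. Met.
  (b) The plaintiff resides in Yarmere, which is not Merdale, so one alternative holds. Met.
  (c) Galloway Partners is organised under the laws of Merdale, which satisfies one of the alternatives. Met.
  (d) Galloway Partners is organised under the laws of Merdale. Met.
  (e) The operative events occurred in Ravhaven, not Merdale; no party resides in Merdale — every alternative fails. Fails.
  → No jurisdiction.
The Superior Court of Merdale:
  (a) The claim is a contract claim, not a consumer claim, so one alternative holds. Satisfied.
  (b) Galloway Partners is organised under the laws of Merdale, so this disjunct is met. Met.
  (c) The plaintiff resides in Yarmere, which is not Merdale, so one alternative holds. Satisfied.
  (d) No party resides in Merdale. The proviso rescues it, though: the amount in controversy is USD 146,000, which meets the $5,000 floor. Met.
  (e) The operative events occurred in Ravhaven, not Merdale; the defendant resides in Yarmere, not Merdale — none of the alternatives is met. Not met.
  → No jurisdiction.
The Istmont District Court:
  (a) No party resides in Istmont; the operative events occurred in Ravhaven, not Lorport — every alternative fails. However, the claim is a contract claim, so the 'unless' proviso supplies this condition. Condition met.
  (b) The contract was executed in Istmont, so this disjunct is met. The carve-out does not apply: the claim is a contract claim, not an employment claim. Met.
  (c) The plaintiff resides in Yarmere, which is not Istmont. Condition met.
  (d) The claim is a contract claim, not a tort claim, which satisfies one of the alternatives. Satisfied.
  (e) The claim does not concern real property. Not satisfied.
  → At least one condition fails; no jurisdiction.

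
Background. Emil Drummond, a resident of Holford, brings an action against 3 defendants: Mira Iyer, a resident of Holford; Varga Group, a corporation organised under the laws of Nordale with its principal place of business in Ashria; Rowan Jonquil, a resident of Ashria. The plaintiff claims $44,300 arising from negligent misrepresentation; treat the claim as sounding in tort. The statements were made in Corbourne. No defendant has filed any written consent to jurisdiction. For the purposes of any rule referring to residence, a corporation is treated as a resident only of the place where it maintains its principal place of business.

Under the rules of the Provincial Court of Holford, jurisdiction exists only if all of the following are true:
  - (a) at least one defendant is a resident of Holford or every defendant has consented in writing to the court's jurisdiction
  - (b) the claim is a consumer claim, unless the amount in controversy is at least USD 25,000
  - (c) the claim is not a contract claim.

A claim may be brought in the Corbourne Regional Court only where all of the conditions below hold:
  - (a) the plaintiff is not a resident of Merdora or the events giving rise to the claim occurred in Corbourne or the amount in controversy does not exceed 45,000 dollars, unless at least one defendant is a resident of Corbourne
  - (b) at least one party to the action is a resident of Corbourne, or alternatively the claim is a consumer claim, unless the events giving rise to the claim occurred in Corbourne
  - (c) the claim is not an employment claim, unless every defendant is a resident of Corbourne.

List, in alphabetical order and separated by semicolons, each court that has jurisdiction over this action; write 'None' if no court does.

The Provincial Court of Holford:
  (a) Mira Iyer resides in Holford, so this disjunct is met. Condition met.
  (b) The claim is a tort claim, not a consumer claim. The proviso rescues it, though: the amount in controversy is 44,300 dollars, which meets the $25,000 floor. Condition met.
  (c) The claim is a tort claim, not a contract claim. Condition met.
  → The court has jurisdiction.
The Corbourne Regional Court:
  (a) The plaintiff resides in Holford, which is not Merdora, so this disjunct is met. Condition met.
  (b) No party resides in Corbourne; the claim is a tort claim, not a consumer claim — every alternative fails. The proviso rescues it, though: the operative events occurred in Corbourne. Met.
  (c) The claim is a tort claim, not an employment claim. Condition met.
  → Every requirement is satisfied — jurisdiction.

the Corbourne Regional Court; the Provincial Court of Holford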